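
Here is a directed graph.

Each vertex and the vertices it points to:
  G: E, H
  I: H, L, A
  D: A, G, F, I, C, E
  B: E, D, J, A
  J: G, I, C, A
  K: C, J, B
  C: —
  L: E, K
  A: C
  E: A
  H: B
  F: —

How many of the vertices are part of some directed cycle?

8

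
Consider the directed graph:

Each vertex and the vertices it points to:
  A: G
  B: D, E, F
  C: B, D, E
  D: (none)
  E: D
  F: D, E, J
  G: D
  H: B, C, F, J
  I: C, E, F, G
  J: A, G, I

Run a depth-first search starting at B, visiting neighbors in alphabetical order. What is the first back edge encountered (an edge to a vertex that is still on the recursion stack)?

C->B

DFS from B (visiting neighbors in alphabetical order); mark gray on enter, black on exit:
B gray
  D gray
  D black
  E gray
    E→D: D black — skip
  E black
  F gray
    F→D: D black — skip
    F→E: E black — skip
    J gray
      A gray
        G gray
          G→D: D black — skip
        G black
      A black
      J→G: G black — skip
      I gray
        C gray
          C→B: B is gray → back edge
First back edge: C → B.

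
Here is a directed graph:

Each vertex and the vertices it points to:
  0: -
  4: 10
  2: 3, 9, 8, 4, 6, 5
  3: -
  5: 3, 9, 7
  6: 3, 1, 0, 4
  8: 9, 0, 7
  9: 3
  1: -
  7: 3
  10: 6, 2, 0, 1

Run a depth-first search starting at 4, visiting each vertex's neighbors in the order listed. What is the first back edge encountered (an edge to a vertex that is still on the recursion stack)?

DFS from 4 (visiting each vertex's neighbors in the order listed); mark gray on enter, black on exit:
4 gray
  10 gray
    6 gray
      3 gray
      3 black
      1 gray
      1 black
      0 gray
      0 black
      6→4: 4 is gray → back edge
First back edge: 6 → 4.

6→4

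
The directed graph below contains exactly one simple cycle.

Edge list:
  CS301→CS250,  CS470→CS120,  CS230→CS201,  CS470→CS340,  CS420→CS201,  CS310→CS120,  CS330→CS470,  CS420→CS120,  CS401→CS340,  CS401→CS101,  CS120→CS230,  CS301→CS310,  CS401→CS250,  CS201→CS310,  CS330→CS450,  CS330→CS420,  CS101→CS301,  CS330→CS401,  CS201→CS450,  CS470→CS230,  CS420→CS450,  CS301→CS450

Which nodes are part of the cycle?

DFS with gray/black marking from CS201:
CS201 gray
  CS310 gray
    CS120 gray
      CS230 gray
        CS230→CS201: CS201 is gray → back edge
Back edge closes the cycle CS201 → CS310 → CS120 → CS230 → CS201; its vertices are {CS120, CS201, CS230, CS310}.

CS120, CS201, CS230, CS310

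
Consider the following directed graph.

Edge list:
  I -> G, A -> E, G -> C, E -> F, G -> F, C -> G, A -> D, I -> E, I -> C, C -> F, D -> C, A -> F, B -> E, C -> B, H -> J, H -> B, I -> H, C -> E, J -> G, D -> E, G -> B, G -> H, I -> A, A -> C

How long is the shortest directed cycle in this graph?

For each vertex v, BFS finds the shortest path from v back to v.
The shortest such closed walk is G → C → G, length 2.

2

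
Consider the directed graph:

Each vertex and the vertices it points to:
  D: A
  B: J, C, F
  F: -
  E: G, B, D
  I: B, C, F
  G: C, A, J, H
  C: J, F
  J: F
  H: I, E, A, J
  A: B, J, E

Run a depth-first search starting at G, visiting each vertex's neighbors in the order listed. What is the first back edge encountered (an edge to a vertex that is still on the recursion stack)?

DFS from G (visiting each vertex's neighbors in the order listed); mark gray on enter, black on exit:
G gray
  C gray
    J gray
      F gray
      F black
    J black
    C→F: F black — skip
  C black
  A gray
    B gray
      B→J: J black — skip
      B→C: C black — skip
      B→F: F black — skip
    B black
    A→J: J black — skip
    E gray
      E→G: G is gray → back edge
First back edge: E → G.

E→G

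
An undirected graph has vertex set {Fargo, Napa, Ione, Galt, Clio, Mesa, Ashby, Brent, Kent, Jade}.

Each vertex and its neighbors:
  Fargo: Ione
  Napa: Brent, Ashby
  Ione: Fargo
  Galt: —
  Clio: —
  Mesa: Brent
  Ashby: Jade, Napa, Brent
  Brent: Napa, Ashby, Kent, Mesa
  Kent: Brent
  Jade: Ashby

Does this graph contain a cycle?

Yes

DFS, tracking each vertex's parent; an edge to a visited non-parent vertex closes a cycle.
Start from Clio:
visit Clio (parent –)
visit Fargo (parent –)
  visit Ione (parent Fargo)
    Ione–Fargo: parent, skip
visit Napa (parent –)
  visit Brent (parent Napa)
    Brent–Napa: parent, skip
    visit Ashby (parent Brent)
      visit Jade (parent Ashby)
        Jade–Ashby: parent, skip
      Ashby–Napa: Napa visited and ≠ parent → cycle
Cycle: Napa – Brent – Ashby – Napa.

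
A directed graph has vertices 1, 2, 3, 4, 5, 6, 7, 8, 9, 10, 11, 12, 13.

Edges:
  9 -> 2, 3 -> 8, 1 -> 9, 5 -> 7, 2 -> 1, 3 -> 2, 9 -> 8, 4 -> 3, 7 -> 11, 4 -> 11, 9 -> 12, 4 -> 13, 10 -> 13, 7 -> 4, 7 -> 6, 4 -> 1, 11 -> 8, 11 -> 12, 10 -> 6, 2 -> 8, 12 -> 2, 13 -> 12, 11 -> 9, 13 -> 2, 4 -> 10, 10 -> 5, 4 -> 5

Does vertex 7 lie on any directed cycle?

7 is on a cycle iff 7 can reach itself via ≥1 edge.
7 → 4 → 5 → 7 — yes.

Yes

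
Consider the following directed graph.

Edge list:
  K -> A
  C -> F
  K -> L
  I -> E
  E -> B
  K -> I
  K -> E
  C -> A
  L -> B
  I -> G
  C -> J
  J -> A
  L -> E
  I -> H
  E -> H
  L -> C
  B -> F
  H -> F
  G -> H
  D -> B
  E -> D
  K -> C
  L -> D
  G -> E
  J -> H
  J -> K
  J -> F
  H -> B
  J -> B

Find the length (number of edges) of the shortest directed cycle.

3

For each vertex v, BFS finds the shortest path from v back to v.
The shortest such closed walk is K → C → J → K, length 3.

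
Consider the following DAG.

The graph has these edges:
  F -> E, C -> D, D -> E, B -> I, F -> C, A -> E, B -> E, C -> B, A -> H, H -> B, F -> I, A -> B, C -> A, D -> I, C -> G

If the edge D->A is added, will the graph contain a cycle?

No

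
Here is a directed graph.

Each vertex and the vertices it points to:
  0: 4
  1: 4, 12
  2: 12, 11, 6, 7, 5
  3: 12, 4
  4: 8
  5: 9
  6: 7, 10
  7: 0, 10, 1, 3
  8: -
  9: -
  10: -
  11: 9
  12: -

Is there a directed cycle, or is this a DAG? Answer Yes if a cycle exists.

No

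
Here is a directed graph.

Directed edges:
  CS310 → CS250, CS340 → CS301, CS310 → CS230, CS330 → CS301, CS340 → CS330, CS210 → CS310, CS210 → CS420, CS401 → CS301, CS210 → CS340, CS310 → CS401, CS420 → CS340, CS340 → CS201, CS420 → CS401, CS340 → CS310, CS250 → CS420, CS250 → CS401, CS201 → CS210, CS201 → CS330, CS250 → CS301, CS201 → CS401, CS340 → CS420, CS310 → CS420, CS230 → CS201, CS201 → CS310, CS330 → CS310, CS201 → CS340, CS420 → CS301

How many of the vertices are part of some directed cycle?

A vertex is on a directed cycle iff it belongs to a strongly connected component of size ≥ 2 (or has a self-loop).
The vertices on cycles are {CS201, CS210, CS230, CS250, CS310, CS330, CS340, CS420} — 8 in total.

8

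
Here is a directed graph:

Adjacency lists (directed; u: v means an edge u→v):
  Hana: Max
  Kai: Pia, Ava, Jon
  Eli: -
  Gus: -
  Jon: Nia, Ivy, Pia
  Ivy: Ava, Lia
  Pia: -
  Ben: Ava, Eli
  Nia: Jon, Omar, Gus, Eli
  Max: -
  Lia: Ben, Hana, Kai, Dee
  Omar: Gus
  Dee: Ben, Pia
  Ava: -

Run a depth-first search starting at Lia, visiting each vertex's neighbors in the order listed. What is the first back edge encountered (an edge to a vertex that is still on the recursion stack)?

Nia→Jon

DFS from Lia (visiting each vertex's neighbors in the order listed); mark gray on enter, black on exit:
Lia gray
  Ben gray
    Ava gray
    Ava black
    Eli gray
    Eli black
  Ben black
  Hana gray
    Max gray
    Max black
  Hana black
  Kai gray
    Pia gray
    Pia black
    Kai→Ava: Ava black — skip
    Jon gray
      Nia gray
        Nia→Jon: Jon is gray → back edge
First back edge: Nia → Jon.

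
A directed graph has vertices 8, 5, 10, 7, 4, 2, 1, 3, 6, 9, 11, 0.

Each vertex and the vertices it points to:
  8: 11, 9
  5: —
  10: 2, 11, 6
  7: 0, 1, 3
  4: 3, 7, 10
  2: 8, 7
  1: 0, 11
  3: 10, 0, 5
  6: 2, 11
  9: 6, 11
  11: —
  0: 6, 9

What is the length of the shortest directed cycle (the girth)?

For each vertex v, BFS finds the shortest path from v back to v.
The shortest such closed walk is 10 → 2 → 7 → 3 → 10, length 4.

4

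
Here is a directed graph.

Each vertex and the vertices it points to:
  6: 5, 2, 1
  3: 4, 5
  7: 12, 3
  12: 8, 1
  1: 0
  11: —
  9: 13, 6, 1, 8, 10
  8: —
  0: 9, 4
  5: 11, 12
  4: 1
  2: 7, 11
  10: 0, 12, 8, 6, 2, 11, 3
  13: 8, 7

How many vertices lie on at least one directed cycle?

12

A vertex is on a directed cycle iff it belongs to a strongly connected component of size ≥ 2 (or has a self-loop).
The vertices on cycles are {0, 1, 2, 3, 4, 5, 6, 7, 9, 10, 12, 13} — 12 in total.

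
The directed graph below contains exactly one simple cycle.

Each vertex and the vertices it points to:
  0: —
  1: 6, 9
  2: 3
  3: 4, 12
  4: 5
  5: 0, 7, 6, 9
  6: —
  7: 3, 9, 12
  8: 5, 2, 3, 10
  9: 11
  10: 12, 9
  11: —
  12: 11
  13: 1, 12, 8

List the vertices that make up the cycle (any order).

3, 4, 5, 7

DFS with gray/black marking from 5:
5 gray
  0 gray
  0 black
  7 gray
    3 gray
      4 gray
        4→5: 5 is gray → back edge
Back edge closes the cycle 5 → 7 → 3 → 4 → 5; its vertices are {3, 4, 5, 7}.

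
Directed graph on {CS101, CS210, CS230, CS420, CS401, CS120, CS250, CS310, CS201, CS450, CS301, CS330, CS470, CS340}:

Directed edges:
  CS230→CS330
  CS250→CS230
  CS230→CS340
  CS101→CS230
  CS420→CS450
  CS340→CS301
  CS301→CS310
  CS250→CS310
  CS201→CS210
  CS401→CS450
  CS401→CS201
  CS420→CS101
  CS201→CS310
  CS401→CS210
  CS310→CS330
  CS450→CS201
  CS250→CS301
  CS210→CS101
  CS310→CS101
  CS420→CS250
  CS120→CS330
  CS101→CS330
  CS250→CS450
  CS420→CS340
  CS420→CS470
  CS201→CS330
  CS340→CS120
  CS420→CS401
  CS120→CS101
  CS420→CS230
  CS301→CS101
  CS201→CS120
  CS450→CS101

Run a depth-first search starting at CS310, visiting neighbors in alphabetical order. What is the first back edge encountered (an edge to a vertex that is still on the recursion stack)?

CS120→CS101

DFS from CS310 (visiting neighbors in alphabetical order); mark gray on enter, black on exit:
CS310 gray
  CS101 gray
    CS230 gray
      CS330 gray
      CS330 black
      CS340 gray
        CS120 gray
          CS120→CS101: CS101 is gray → back edge
First back edge: CS120 → CS101.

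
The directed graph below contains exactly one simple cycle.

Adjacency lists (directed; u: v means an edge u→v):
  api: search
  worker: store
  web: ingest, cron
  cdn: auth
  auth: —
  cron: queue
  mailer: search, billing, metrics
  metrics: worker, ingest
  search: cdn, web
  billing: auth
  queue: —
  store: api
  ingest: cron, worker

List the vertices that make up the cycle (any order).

api, web, store, ingest, search, worker

DFS with gray/black marking from search:
search gray
  cdn gray
    auth gray
    auth black
  cdn black
  web gray
    ingest gray
      cron gray
        queue gray
        queue black
      cron black
      worker gray
        store gray
          api gray
            api→search: search is gray → back edge
Back edge closes the cycle search → web → ingest → worker → store → api → search; its vertices are {api, web, store, ingest, search, worker}.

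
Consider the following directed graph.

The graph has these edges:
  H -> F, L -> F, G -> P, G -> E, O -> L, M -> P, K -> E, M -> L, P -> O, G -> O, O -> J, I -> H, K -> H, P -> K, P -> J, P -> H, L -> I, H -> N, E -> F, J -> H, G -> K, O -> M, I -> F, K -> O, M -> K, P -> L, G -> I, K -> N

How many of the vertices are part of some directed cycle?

4

A vertex is on a directed cycle iff it belongs to a strongly connected component of size ≥ 2 (or has a self-loop).
The vertices on cycles are {K, M, O, P} — 4 in total.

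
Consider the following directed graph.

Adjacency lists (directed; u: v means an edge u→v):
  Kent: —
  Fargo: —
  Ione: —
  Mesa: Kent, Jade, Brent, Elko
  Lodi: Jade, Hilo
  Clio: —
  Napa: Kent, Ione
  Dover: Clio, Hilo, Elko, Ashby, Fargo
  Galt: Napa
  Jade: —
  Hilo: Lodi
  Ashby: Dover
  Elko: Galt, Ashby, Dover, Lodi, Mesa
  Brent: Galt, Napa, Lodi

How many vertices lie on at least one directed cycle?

A vertex is on a directed cycle iff it belongs to a strongly connected component of size ≥ 2 (or has a self-loop).
The vertices on cycles are {Elko, Hilo, Lodi, Mesa, Ashby, Dover} — 6 in total.

6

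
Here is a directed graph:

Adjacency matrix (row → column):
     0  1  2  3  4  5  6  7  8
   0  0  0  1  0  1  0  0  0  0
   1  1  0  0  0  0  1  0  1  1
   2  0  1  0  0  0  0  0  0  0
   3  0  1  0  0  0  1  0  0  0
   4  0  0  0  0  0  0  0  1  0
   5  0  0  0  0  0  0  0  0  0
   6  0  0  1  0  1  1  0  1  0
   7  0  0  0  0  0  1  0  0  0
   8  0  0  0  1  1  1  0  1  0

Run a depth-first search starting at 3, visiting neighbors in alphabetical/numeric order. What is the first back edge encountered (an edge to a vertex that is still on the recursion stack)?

2→1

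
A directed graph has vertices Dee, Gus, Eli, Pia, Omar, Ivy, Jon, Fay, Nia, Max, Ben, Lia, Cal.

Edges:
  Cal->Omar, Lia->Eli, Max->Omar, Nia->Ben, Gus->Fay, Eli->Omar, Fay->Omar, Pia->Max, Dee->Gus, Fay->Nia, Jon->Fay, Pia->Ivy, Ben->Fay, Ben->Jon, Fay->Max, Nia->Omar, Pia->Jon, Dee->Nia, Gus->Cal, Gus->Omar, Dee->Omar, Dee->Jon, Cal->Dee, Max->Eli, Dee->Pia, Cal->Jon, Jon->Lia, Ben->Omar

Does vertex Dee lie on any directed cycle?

Yes

Dee is on a cycle iff Dee can reach itself via ≥1 edge.
Dee → Gus → Cal → Dee — yes.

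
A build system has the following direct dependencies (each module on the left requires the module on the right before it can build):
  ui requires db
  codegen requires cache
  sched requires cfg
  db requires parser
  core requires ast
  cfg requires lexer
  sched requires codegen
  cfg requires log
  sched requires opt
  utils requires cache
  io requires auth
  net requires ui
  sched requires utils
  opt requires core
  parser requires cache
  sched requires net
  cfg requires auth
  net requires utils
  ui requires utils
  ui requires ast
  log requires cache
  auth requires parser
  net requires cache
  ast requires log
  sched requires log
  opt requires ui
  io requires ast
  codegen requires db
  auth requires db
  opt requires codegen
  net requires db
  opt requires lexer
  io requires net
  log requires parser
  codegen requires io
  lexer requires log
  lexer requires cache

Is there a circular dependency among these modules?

No

DFS with white/gray/black marking, starting from codegen:
codegen gray
  cache gray
  cache black
  db gray
    parser gray
      parser→cache: cache black — skip
    parser black
  db black
  io gray
    net gray
      ui gray
        ui→db: db black — skip
        utils gray
          utils→cache: cache black — skip
        utils black
        ast gray
          log gray
            log→parser: parser black — skip
            log→cache: cache black — skip
          log black
        ast black
      ui black
      net→cache: cache black — skip
      net→db: db black — skip
      net→utils: utils black — skip
    net black
    io→ast: ast black — skip
    auth gray
      auth→db: db black — skip
      auth→parser: parser black — skip
    auth black
  io black
codegen black
opt gray
  opt→codegen: codegen black — skip
  core gray
    core→ast: ast black — skip
  core black
  lexer gray
    lexer→log: log black — skip
    lexer→cache: cache black — skip
  lexer black
  opt→ui: ui black — skip
opt black
cfg gray
  cfg→lexer: lexer black — skip
  cfg→auth: auth black — skip
  cfg→log: log black — skip
cfg black
sched gray
  sched→net: net black — skip
  sched→opt: opt black — skip
  sched→cfg: cfg black — skip
  sched→utils: utils black — skip
  sched→codegen: codegen black — skip
  sched→log: log black — skip
sched black
Every edge goes to a white or black vertex — no back edge, so the graph is acyclic.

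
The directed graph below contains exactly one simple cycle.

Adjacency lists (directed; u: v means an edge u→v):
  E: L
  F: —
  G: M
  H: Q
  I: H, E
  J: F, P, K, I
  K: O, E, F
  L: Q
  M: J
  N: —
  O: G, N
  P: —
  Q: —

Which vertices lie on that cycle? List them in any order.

G, J, K, M, O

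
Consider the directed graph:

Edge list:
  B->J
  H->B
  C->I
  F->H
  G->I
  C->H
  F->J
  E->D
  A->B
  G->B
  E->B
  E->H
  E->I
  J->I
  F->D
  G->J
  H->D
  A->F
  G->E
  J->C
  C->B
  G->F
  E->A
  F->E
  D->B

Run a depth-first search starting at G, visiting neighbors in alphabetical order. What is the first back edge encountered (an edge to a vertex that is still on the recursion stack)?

C→B

DFS from G (visiting neighbors in alphabetical order); mark gray on enter, black on exit:
G gray
  B gray
    J gray
      C gray
        C→B: B is gray → back edge
First back edge: C → B.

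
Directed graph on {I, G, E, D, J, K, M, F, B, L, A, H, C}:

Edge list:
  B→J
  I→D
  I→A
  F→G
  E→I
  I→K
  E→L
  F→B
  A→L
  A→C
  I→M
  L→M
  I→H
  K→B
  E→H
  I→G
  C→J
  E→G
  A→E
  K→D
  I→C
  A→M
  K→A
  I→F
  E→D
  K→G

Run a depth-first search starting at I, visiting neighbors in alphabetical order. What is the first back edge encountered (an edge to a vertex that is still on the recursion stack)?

E→I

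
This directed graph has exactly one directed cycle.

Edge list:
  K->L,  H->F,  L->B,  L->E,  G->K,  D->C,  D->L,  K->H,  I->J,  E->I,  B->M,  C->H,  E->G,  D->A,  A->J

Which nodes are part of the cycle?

DFS with gray/black marking from L:
L gray
  E gray
    G gray
      K gray
        K→L: L is gray → back edge
Back edge closes the cycle L → E → G → K → L; its vertices are {E, G, K, L}.

E, G, K, L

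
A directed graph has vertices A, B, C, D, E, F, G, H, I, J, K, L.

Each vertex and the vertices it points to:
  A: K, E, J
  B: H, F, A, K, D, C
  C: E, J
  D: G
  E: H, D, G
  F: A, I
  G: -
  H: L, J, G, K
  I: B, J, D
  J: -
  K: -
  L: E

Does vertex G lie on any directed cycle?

No

G lies on a cycle iff there is a path from G back to itself.
Exploring from G, it never reaches itself; equivalently, its strongly connected component is a singleton.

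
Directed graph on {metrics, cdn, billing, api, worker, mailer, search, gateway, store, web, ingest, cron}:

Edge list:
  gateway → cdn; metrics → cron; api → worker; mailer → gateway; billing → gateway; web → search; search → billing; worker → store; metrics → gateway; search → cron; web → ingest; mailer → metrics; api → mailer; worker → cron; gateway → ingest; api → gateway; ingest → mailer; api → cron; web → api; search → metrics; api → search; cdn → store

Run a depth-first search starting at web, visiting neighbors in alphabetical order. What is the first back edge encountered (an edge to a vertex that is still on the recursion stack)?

DFS from web (visiting neighbors in alphabetical order); mark gray on enter, black on exit:
web gray
  api gray
    cron gray
    cron black
    gateway gray
      cdn gray
        store gray
        store black
      cdn black
      ingest gray
        mailer gray
          mailer→gateway: gateway is gray → back edge
First back edge: mailer → gateway.

mailer→gateway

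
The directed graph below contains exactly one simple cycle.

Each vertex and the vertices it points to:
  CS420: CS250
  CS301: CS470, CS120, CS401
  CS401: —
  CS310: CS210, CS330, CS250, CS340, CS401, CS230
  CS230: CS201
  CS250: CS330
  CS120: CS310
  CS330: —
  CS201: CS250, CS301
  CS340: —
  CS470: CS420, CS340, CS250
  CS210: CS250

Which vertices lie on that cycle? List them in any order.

CS120, CS201, CS230, CS301, CS310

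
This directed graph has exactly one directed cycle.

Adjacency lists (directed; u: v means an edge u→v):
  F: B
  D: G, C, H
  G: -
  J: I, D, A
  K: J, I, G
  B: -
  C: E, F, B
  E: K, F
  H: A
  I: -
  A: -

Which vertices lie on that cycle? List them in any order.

DFS with gray/black marking from D:
D gray
  G gray
  G black
  C gray
    E gray
      K gray
        J gray
          I gray
          I black
          J→D: D is gray → back edge
Back edge closes the cycle D → C → E → K → J → D; its vertices are {C, D, E, J, K}.

C, D, E, J, K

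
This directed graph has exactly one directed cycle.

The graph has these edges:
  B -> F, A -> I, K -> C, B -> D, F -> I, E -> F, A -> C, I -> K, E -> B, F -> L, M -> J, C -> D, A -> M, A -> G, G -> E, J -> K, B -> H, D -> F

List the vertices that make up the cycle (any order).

C, D, F, I, K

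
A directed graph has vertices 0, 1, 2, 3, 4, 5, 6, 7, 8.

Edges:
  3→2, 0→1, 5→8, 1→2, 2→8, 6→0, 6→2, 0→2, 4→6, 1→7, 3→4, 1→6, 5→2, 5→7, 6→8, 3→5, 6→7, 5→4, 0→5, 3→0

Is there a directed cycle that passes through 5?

Yes

5 is on a cycle iff 5 can reach itself via ≥1 edge.
5 → 4 → 6 → 0 → 5 — yes.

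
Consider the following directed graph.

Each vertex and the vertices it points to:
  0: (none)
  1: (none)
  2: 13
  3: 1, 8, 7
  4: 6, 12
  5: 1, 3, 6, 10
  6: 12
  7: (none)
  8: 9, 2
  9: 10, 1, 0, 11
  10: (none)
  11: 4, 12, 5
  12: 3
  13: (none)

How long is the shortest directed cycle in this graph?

5

For each vertex v, BFS finds the shortest path from v back to v.
The shortest such closed walk is 3 → 8 → 9 → 11 → 5 → 3, length 5.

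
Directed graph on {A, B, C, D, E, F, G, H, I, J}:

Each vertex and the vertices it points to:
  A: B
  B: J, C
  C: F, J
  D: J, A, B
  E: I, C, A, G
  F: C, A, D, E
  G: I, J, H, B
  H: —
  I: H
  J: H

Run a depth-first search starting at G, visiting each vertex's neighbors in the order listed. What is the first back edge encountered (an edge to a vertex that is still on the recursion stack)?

F->C

DFS from G (visiting each vertex's neighbors in the order listed); mark gray on enter, black on exit:
G gray
  I gray
    H gray
    H black
  I black
  J gray
    J→H: H black — skip
  J black
  G→H: H black — skip
  B gray
    B→J: J black — skip
    C gray
      F gray
        F→C: C is gray → back edge
First back edge: F → C.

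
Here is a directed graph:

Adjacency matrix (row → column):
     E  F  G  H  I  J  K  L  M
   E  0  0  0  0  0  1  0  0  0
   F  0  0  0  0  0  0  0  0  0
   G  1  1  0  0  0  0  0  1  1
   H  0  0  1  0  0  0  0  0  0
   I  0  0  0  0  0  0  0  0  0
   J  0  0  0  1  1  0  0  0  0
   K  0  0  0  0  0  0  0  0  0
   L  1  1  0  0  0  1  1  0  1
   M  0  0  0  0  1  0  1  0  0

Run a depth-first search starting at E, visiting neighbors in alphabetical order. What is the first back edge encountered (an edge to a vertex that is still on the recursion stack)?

G->E

DFS from E (visiting neighbors in alphabetical order); mark gray on enter, black on exit:
E gray
  J gray
    H gray
      G gray
        G→E: E is gray → back edge
First back edge: G → E.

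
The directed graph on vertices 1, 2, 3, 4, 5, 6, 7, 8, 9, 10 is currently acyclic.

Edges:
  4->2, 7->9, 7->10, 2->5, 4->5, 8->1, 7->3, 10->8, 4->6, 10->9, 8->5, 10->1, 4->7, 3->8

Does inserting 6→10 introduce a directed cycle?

No

Adding 6→10 creates a cycle iff 10 can already reach 6.
Explore from 10: no path reaches 6. The graph stays acyclic.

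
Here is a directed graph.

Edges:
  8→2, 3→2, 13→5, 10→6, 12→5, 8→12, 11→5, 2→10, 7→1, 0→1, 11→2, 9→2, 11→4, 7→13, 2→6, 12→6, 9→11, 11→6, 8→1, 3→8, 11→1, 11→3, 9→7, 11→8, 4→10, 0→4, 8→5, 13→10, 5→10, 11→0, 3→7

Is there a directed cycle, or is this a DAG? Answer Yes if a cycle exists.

DFS with white/gray/black marking, starting from 12:
12 gray
  5 gray
    10 gray
      6 gray
      6 black
    10 black
  5 black
  12→6: 6 black — skip
12 black
8 gray
  8→5: 5 black — skip
  8→12: 12 black — skip
  1 gray
  1 black
  2 gray
    2→10: 10 black — skip
    2→6: 6 black — skip
  2 black
8 black
0 gray
  0→1: 1 black — skip
  4 gray
    4→10: 10 black — skip
  4 black
0 black
11 gray
  3 gray
    3→2: 2 black — skip
    7 gray
      7→1: 1 black — skip
      13 gray
        13→5: 5 black — skip
        13→10: 10 black — skip
      13 black
    7 black
    3→8: 8 black — skip
  3 black
  11→4: 4 black — skip
  11→2: 2 black — skip
  11→1: 1 black — skip
  11→8: 8 black — skip
  11→6: 6 black — skip
  11→0: 0 black — skip
  11→5: 5 black — skip
11 black
9 gray
  9→7: 7 black — skip
  9→11: 11 black — skip
  9→2: 2 black — skip
9 black
Every edge goes to a white or black vertex — no back edge, so the graph is acyclic.

No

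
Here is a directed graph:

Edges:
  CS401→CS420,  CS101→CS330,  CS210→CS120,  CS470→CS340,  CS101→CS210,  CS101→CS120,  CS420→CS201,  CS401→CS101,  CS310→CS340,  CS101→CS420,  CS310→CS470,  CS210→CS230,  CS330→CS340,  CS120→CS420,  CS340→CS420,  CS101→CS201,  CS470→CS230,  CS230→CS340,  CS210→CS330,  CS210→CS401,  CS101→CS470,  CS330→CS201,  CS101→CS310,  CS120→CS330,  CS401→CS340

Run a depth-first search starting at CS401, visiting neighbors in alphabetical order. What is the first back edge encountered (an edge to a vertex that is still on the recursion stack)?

DFS from CS401 (visiting neighbors in alphabetical order); mark gray on enter, black on exit:
CS401 gray
  CS101 gray
    CS120 gray
      CS330 gray
        CS201 gray
        CS201 black
        CS340 gray
          CS420 gray
            CS420→CS201: CS201 black — skip
          CS420 black
        CS340 black
      CS330 black
      CS120→CS420: CS420 black — skip
    CS120 black
    CS101→CS201: CS201 black — skip
    CS210 gray
      CS210→CS120: CS120 black — skip
      CS230 gray
        CS230→CS340: CS340 black — skip
      CS230 black
      CS210→CS330: CS330 black — skip
      CS210→CS401: CS401 is gray → back edge
First back edge: CS210 → CS401.

CS210->CS401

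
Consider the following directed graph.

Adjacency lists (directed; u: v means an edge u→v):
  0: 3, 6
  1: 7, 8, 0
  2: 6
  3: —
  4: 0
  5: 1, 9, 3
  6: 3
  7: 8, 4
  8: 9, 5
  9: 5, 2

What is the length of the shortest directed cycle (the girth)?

For each vertex v, BFS finds the shortest path from v back to v.
The shortest such closed walk is 5 → 9 → 5, length 2.

2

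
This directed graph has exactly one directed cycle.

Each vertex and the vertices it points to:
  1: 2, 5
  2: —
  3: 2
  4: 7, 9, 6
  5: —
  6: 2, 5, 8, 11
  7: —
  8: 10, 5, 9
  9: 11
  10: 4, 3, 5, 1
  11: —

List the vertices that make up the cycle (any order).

DFS with gray/black marking from 10:
10 gray
  4 gray
    7 gray
    7 black
    9 gray
      11 gray
      11 black
    9 black
    6 gray
      2 gray
      2 black
      5 gray
      5 black
      8 gray
        8→10: 10 is gray → back edge
Back edge closes the cycle 10 → 4 → 6 → 8 → 10; its vertices are {4, 6, 8, 10}.

4, 6, 8, 10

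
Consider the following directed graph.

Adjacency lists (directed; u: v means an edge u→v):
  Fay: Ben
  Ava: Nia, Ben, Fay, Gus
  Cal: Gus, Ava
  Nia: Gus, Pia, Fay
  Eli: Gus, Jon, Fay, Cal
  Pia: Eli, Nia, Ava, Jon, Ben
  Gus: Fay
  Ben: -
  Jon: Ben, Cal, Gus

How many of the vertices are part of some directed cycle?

6

A vertex is on a directed cycle iff it belongs to a strongly connected component of size ≥ 2 (or has a self-loop).
The vertices on cycles are {Ava, Cal, Eli, Jon, Nia, Pia} — 6 in total.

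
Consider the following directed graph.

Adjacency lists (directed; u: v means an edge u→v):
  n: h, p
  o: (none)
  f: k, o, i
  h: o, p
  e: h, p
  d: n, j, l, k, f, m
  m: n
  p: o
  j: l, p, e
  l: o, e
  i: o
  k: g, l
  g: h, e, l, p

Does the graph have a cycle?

No

DFS with white/gray/black marking, starting from e:
e gray
  h gray
    o gray
    o black
    p gray
      p→o: o black — skip
    p black
  h black
  e→p: p black — skip
e black
n gray
  n→h: h black — skip
  n→p: p black — skip
n black
f gray
  k gray
    g gray
      g→h: h black — skip
      g→e: e black — skip
      l gray
        l→o: o black — skip
        l→e: e black — skip
      l black
      g→p: p black — skip
    g black
    k→l: l black — skip
  k black
  f→o: o black — skip
  i gray
    i→o: o black — skip
  i black
f black
d gray
  d→n: n black — skip
  j gray
    j→l: l black — skip
    j→p: p black — skip
    j→e: e black — skip
  j black
  d→l: l black — skip
  d→k: k black — skip
  d→f: f black — skip
  m gray
    m→n: n black — skip
  m black
d black
Every edge goes to a white or black vertex — no back edge, so the graph is acyclic.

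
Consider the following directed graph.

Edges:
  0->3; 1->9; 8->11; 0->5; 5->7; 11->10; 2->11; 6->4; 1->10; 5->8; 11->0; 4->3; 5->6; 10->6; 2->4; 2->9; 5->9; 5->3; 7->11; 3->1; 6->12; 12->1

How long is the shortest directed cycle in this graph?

For each vertex v, BFS finds the shortest path from v back to v.
The shortest such closed walk is 11 → 0 → 5 → 7 → 11, length 4.

4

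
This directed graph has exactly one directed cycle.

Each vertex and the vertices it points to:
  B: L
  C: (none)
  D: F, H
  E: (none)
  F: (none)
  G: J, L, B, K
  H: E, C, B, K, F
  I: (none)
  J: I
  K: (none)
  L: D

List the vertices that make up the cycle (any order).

DFS with gray/black marking from L:
L gray
  D gray
    F gray
    F black
    H gray
      E gray
      E black
      C gray
      C black
      B gray
        B→L: L is gray → back edge
Back edge closes the cycle L → D → H → B → L; its vertices are {B, D, H, L}.

B, D, H, L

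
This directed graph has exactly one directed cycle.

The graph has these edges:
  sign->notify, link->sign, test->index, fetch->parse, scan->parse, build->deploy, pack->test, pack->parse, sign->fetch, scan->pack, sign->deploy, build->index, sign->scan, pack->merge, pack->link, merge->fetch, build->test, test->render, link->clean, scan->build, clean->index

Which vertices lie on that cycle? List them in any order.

DFS with gray/black marking from scan:
scan gray
  parse gray
  parse black
  build gray
    test gray
      render gray
      render black
      index gray
      index black
    test black
    build→index: index black — skip
    deploy gray
    deploy black
  build black
  pack gray
    link gray
      sign gray
        notify gray
        notify black
        fetch gray
          fetch→parse: parse black — skip
        fetch black
        sign→deploy: deploy black — skip
        sign→scan: scan is gray → back edge
Back edge closes the cycle scan → pack → link → sign → scan; its vertices are {link, pack, scan, sign}.

link, pack, scan, sign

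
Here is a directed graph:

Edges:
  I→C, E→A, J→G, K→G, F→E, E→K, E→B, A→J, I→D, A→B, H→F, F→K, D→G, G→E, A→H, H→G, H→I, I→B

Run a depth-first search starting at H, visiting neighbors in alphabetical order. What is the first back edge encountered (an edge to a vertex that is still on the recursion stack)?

A→H

DFS from H (visiting neighbors in alphabetical order); mark gray on enter, black on exit:
H gray
  F gray
    E gray
      A gray
        B gray
        B black
        A→H: H is gray → back edge
First back edge: A → H.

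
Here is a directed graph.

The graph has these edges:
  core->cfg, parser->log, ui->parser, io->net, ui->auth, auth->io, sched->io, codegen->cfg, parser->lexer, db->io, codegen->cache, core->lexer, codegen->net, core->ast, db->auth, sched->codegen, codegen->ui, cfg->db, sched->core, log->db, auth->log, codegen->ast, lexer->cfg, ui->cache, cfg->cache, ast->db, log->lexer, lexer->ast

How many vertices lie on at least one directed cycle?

6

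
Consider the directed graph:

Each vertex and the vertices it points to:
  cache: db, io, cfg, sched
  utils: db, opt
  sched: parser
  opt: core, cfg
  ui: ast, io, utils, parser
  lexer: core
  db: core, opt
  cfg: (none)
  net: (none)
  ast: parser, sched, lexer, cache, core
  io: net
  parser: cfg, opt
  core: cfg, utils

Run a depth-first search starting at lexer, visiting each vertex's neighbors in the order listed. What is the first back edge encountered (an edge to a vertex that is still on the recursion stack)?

DFS from lexer (visiting each vertex's neighbors in the order listed); mark gray on enter, black on exit:
lexer gray
  core gray
    cfg gray
    cfg black
    utils gray
      db gray
        db→core: core is gray → back edge
First back edge: db → core.

db→core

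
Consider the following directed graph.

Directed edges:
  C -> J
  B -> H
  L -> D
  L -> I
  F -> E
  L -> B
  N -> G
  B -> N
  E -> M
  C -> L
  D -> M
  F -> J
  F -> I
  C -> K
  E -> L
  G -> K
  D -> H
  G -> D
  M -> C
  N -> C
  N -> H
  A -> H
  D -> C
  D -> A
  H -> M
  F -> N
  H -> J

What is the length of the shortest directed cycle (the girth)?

3

For each vertex v, BFS finds the shortest path from v back to v.
The shortest such closed walk is L → D → C → L, length 3.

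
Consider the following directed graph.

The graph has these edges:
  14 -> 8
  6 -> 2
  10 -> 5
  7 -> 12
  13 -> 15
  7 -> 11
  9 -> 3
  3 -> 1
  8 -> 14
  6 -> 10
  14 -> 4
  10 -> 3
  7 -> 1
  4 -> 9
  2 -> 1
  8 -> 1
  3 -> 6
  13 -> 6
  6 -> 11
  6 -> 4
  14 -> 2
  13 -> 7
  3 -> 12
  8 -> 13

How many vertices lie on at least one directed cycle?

7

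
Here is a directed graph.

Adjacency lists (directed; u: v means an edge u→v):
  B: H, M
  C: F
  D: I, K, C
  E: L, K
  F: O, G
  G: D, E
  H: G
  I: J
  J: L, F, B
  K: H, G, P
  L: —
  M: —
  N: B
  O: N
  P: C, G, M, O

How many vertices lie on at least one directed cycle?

A vertex is on a directed cycle iff it belongs to a strongly connected component of size ≥ 2 (or has a self-loop).
The vertices on cycles are {B, C, D, E, F, G, H, I, J, K, N, O, P} — 13 in total.

13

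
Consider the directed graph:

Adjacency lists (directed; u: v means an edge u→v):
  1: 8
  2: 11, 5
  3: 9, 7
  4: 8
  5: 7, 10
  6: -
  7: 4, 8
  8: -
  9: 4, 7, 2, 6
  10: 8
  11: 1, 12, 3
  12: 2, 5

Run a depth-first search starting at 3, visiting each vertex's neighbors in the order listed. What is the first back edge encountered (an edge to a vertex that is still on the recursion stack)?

12->2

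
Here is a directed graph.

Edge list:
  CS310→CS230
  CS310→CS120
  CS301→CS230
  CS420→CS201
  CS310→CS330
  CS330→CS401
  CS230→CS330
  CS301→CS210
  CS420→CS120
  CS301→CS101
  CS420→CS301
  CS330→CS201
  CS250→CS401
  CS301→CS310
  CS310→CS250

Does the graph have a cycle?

No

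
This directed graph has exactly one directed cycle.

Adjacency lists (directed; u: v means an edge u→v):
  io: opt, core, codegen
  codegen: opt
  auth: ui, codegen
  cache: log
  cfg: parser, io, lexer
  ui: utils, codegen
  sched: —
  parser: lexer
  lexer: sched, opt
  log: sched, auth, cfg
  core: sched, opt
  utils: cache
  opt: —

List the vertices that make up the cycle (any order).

ui, log, auth, cache, utils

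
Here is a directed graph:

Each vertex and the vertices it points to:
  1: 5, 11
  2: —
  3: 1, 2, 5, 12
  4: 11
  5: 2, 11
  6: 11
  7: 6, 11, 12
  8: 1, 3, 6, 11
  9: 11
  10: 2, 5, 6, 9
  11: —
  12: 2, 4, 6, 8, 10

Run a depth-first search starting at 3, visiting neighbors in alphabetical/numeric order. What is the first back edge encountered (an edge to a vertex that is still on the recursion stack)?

8->3

DFS from 3 (visiting neighbors in alphabetical/numeric order); mark gray on enter, black on exit:
3 gray
  1 gray
    5 gray
      2 gray
      2 black
      11 gray
      11 black
    5 black
    1→11: 11 black — skip
  1 black
  3→2: 2 black — skip
  3→5: 5 black — skip
  12 gray
    12→2: 2 black — skip
    4 gray
      4→11: 11 black — skip
    4 black
    6 gray
      6→11: 11 black — skip
    6 black
    8 gray
      8→1: 1 black — skip
      8→3: 3 is gray → back edge
First back edge: 8 → 3.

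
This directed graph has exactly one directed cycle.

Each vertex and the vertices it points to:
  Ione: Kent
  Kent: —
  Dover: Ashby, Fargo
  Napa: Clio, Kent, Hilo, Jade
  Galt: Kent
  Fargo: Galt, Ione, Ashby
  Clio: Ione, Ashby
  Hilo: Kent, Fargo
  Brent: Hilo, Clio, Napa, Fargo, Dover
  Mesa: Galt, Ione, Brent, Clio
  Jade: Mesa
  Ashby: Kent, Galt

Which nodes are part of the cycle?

Jade, Mesa, Napa, Brent

DFS with gray/black marking from Mesa:
Mesa gray
  Galt gray
    Kent gray
    Kent black
  Galt black
  Ione gray
    Ione→Kent: Kent black — skip
  Ione black
  Brent gray
    Hilo gray
      Hilo→Kent: Kent black — skip
      Fargo gray
        Fargo→Galt: Galt black — skip
        Fargo→Ione: Ione black — skip
        Ashby gray
          Ashby→Kent: Kent black — skip
          Ashby→Galt: Galt black — skip
        Ashby black
      Fargo black
    Hilo black
    Clio gray
      Clio→Ione: Ione black — skip
      Clio→Ashby: Ashby black — skip
    Clio black
    Napa gray
      Napa→Clio: Clio black — skip
      Napa→Kent: Kent black — skip
      Napa→Hilo: Hilo black — skip
      Jade gray
        Jade→Mesa: Mesa is gray → back edge
Back edge closes the cycle Mesa → Brent → Napa → Jade → Mesa; its vertices are {Jade, Mesa, Napa, Brent}.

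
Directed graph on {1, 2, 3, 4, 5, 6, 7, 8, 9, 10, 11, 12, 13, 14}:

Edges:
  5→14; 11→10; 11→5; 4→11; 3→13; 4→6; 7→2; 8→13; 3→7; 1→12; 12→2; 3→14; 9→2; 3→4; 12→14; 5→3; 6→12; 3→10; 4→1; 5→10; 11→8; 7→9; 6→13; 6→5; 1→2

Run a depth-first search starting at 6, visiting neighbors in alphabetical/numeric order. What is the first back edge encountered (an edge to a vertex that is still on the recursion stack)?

4->6

DFS from 6 (visiting neighbors in alphabetical/numeric order); mark gray on enter, black on exit:
6 gray
  5 gray
    3 gray
      4 gray
        1 gray
          2 gray
          2 black
          12 gray
            12→2: 2 black — skip
            14 gray
            14 black
          12 black
        1 black
        4→6: 6 is gray → back edge
First back edge: 4 → 6.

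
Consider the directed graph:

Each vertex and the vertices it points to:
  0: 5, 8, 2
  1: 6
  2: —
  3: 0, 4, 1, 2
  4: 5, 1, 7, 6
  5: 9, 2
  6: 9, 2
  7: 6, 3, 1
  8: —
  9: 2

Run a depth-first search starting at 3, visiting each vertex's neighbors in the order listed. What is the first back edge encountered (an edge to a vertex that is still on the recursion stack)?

7->3

DFS from 3 (visiting each vertex's neighbors in the order listed); mark gray on enter, black on exit:
3 gray
  0 gray
    5 gray
      9 gray
        2 gray
        2 black
      9 black
      5→2: 2 black — skip
    5 black
    8 gray
    8 black
    0→2: 2 black — skip
  0 black
  4 gray
    4→5: 5 black — skip
    1 gray
      6 gray
        6→9: 9 black — skip
        6→2: 2 black — skip
      6 black
    1 black
    7 gray
      7→6: 6 black — skip
      7→3: 3 is gray → back edge
First back edge: 7 → 3.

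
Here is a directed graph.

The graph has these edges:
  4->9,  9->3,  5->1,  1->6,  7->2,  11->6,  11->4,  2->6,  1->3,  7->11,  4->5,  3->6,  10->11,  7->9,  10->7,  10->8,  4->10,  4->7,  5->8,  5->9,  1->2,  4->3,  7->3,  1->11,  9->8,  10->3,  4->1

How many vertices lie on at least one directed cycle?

A vertex is on a directed cycle iff it belongs to a strongly connected component of size ≥ 2 (or has a self-loop).
The vertices on cycles are {1, 4, 5, 7, 10, 11} — 6 in total.

6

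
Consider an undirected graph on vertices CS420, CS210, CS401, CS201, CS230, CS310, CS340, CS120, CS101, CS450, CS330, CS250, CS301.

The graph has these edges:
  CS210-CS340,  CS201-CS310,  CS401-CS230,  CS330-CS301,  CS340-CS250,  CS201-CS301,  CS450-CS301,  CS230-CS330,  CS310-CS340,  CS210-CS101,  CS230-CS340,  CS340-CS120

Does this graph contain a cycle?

Yes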